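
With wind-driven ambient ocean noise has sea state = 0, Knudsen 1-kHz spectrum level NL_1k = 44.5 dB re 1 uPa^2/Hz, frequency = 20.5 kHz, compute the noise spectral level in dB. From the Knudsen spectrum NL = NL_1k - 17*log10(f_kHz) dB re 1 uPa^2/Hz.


22.2 dB


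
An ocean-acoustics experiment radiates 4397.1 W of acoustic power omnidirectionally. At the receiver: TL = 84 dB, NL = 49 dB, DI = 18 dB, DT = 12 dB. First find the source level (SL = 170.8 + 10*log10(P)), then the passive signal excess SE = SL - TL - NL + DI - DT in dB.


Step 1: SL = 170.8 + 10*log10(4397.1) = 207.23 dB
Step 2: SE = SL - TL - NL + DI - DT = 207.23 - 84 - 49 + 18 - 12 = 80.23

80.23 dB


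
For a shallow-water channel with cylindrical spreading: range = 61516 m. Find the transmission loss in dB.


TL = 10*log10(61516) = 47.89

47.89 dB


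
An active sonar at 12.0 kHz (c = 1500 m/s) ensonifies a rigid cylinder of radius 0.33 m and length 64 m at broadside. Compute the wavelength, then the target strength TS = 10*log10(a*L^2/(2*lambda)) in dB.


Step 1: lambda = c/f = 1500/12000 = 0.125 m
Step 2: TS = 10*log10(a*L^2/(2*lambda)) = 10*log10(0.33*64^2/(2*0.125)) = 37.33

37.33 dB


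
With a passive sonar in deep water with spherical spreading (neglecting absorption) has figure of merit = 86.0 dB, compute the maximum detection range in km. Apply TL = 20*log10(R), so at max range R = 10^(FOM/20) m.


At max range FOM = TL, so 20*log10(R) = 86.0
R = 10^(86.0/20) = 19952.62 m = 19.95 km

19.95 km


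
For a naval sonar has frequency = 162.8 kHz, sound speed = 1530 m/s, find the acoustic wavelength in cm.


lambda = c/f = 1530 / 162800 = 0.0094 m = 0.94 cm

0.94 cm


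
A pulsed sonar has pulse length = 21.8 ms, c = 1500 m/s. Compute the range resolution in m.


16.35 m


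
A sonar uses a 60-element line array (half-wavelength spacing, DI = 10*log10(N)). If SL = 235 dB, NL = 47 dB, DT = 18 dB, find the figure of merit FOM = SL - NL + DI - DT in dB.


Step 1: DI = 10*log10(60) = 17.78 dB
Step 2: FOM = SL - NL + DI - DT = 235 - 47 + 17.78 - 18 = 187.78

187.78 dB


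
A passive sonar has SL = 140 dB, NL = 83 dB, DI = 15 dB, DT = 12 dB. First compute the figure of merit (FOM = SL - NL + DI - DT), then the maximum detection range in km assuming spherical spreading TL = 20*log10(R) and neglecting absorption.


Step 1: FOM = SL - NL + DI - DT = 140 - 83 + 15 - 12 = 60 dB
Step 2: at max range FOM = TL = 20*log10(R), so R = 10^(60/20) = 1000.0 m = 1.0 km

1.0 km


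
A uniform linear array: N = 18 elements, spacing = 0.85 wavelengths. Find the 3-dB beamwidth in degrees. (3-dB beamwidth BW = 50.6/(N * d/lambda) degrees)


BW = 50.6 / (18 * 0.85) = 50.6 / 15.3 = 3.31

3.31 deg


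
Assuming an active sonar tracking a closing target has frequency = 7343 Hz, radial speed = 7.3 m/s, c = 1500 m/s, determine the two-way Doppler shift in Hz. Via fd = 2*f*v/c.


71.47 Hz


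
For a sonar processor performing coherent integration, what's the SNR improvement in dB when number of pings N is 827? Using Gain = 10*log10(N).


Gain = 10*log10(827) = 29.18

29.18 dB


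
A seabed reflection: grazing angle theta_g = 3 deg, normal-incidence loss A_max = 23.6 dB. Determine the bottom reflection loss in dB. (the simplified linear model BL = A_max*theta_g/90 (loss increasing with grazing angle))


BL = A_max * theta_g / 90 = 23.6 * 3 / 90 = 0.79

0.79 dB


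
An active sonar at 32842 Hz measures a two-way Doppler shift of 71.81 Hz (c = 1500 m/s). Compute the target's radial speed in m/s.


From fd = 2*f*v/c, v = c*fd/(2*f) = 1500 * 71.81 / (2*32842) = 1.64

1.64 m/s


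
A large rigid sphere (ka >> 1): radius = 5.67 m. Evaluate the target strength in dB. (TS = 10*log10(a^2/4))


TS = 10*log10(5.67^2 / 4) = 10*log10(8.037225) = 9.05

9.05 dB


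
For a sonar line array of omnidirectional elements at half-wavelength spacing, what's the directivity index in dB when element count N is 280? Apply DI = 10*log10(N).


DI = 10*log10(280) = 24.47

24.47 dB


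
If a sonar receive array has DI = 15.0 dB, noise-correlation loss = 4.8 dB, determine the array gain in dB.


AG = DI - L_corr = 15.0 - 4.8 = 10.2

10.2 dB


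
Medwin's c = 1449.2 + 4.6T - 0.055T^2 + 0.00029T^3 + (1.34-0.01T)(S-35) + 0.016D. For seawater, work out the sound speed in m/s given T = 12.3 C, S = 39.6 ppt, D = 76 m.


c = 1449.2 + 4.6*12.3 - 0.055*12.3^2 + 0.00029*12.3^3 + (1.34 - 0.01*12.3)*(39.6 - 35) + 0.016*76 = 1504.81

1504.81 m/s


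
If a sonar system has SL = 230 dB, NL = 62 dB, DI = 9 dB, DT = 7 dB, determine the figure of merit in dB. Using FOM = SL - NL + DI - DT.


FOM = SL - NL + DI - DT = 230 - 62 + 9 - 7 = 170

170 dB


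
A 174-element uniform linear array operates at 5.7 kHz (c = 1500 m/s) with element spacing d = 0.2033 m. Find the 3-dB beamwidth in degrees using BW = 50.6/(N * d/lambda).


0.38 deg


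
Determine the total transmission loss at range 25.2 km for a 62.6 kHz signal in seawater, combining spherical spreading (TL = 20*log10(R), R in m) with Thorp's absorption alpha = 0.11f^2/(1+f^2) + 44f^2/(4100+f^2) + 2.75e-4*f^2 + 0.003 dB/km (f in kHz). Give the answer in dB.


Step 1 (Thorp): alpha = 0.11*3918.76/(1+3918.76) + 44*3918.76/(4100+3918.76) + 2.75e-4*3918.76 + 0.003 = 22.6934 dB/km
Step 2: TL_spread = 20*log10(25200) = 88.03 dB
Step 3: TL_abs = alpha*R = 22.6934 * 25.2 = 571.87 dB
Step 4: TL_total = 88.03 + 571.87 = 659.9

659.9 dB


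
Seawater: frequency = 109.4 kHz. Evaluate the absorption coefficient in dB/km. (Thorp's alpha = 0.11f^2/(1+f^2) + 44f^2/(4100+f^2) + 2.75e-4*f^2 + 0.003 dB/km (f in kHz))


36.177 dB/km


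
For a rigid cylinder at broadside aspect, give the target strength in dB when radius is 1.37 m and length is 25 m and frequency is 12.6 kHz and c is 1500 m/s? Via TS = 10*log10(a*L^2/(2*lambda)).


lambda = 1500/12600 = 0.11905 m
TS = 10*log10(1.37*25^2/(2*0.11905)) = 35.56

35.56 dB


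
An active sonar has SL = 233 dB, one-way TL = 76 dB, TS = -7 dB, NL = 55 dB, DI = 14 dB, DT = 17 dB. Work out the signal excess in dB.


SE = SL - 2*TL + TS - NL + DI - DT = 233 - 2*76 + (-7) - 55 + 14 - 17 = 16

16 dB


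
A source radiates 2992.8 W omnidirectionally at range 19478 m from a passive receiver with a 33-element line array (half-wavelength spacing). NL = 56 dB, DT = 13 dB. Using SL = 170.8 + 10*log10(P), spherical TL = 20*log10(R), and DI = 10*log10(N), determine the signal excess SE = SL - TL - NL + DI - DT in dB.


65.96 dB


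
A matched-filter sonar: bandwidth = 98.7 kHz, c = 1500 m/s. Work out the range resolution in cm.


0.76 cm


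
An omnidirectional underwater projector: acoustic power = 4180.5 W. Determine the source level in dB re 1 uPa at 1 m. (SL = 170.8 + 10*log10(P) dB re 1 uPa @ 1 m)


207.01 dB


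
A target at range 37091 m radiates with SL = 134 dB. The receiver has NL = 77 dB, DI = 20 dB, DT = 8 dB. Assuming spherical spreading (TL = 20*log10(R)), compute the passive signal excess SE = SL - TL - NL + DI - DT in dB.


Step 1: TL = 20*log10(37091) = 91.39 dB
Step 2: SE = 134 - 91.39 - 77 + 20 - 8 = -22.39

-22.39 dB


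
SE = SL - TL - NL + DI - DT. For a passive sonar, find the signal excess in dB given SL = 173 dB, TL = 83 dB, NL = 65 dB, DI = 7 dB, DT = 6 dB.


26 dB


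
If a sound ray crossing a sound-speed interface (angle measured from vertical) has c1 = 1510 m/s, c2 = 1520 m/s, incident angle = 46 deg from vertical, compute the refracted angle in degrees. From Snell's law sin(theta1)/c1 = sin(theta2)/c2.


46.39 deg


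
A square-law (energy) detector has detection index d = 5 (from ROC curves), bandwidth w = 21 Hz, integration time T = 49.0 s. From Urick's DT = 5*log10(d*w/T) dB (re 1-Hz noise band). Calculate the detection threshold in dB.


DT = 5*log10(d*w/T) = 5*log10(5 * 21 / 49.0) = 5*log10(2.14) = 1.65

1.65 dB


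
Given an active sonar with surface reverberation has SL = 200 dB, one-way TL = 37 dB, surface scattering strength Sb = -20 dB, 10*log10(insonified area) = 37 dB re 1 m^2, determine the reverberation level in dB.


RL = SL - 2*TL + Sb + 10*log10(A) = 200 - 2*37 + (-20) + 37 = 143

143 dB


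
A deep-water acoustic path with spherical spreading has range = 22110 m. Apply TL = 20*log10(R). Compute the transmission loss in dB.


86.89 dB


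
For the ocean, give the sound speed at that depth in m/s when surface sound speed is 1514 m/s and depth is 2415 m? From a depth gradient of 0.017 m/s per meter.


c = 1514 + 0.017 * 2415 = 1555.055

1555.055 m/s


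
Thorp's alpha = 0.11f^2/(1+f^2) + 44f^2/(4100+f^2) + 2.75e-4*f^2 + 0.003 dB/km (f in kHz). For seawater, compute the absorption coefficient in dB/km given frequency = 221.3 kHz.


f^2 = 48973.69
alpha = 0.11*48973.69/(1+48973.69) + 44*48973.69/(4100+48973.69) + 2.75e-4*48973.69 + 0.003 = 54.182

54.182 dB/km


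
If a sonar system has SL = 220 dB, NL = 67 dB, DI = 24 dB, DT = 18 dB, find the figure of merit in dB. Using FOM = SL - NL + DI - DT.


FOM = SL - NL + DI - DT = 220 - 67 + 24 - 18 = 159

159 dB


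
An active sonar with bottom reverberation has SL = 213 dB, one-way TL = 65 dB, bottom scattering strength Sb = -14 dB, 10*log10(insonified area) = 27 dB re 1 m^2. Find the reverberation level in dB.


RL = SL - 2*TL + Sb + 10*log10(A) = 213 - 2*65 + (-14) + 27 = 96

96 dB


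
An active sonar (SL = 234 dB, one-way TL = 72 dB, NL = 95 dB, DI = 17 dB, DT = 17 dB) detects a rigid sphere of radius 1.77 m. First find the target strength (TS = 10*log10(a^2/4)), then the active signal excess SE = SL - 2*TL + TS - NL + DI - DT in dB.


Step 1: TS = 10*log10(1.77^2/4) = -1.06 dB
Step 2: SE = SL - 2*TL + TS - NL + DI - DT = 234 - 2*72 + (-1.06) - 95 + 17 - 17 = -6.06

-6.06 dB


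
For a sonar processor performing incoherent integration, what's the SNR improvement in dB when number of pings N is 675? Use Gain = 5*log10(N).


Gain = 5*log10(675) = 14.15

14.15 dB


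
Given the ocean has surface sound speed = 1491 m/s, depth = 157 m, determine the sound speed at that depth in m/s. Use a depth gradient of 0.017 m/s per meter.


c = 1491 + 0.017 * 157 = 1493.669

1493.669 m/s


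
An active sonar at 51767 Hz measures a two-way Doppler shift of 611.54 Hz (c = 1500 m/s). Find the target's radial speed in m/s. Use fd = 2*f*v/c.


From fd = 2*f*v/c, v = c*fd/(2*f) = 1500 * 611.54 / (2*51767) = 8.86

8.86 m/s


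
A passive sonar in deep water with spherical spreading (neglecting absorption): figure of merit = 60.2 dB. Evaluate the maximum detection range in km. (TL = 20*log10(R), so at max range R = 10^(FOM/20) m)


At max range FOM = TL, so 20*log10(R) = 60.2
R = 10^(60.2/20) = 1023.29 m = 1.02 km

1.02 km


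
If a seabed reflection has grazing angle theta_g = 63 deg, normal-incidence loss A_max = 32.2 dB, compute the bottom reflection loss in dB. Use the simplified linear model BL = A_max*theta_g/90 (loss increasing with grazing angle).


22.54 dB


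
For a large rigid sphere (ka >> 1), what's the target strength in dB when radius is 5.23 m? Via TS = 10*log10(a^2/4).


TS = 10*log10(5.23^2 / 4) = 10*log10(6.838225) = 8.35

8.35 dB


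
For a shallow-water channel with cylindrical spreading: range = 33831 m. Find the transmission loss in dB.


TL = 10*log10(33831) = 45.29

45.29 dB


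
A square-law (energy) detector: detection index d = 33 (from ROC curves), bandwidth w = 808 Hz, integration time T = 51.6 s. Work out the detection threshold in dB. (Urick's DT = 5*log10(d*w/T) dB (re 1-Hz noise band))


13.57 dB


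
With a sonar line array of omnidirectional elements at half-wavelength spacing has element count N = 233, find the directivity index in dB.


23.67 dB


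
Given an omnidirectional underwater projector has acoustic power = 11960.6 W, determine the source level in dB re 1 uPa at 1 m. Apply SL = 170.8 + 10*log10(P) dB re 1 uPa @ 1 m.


211.58 dB


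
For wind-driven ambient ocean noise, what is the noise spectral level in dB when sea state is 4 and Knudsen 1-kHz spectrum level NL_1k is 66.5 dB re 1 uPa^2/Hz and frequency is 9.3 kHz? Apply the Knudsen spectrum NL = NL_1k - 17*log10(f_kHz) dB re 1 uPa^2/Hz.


50.04 dB


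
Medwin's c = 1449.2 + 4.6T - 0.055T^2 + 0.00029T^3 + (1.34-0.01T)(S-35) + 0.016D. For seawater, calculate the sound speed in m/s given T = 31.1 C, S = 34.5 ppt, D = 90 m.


c = 1449.2 + 4.6*31.1 - 0.055*31.1^2 + 0.00029*31.1^3 + (1.34 - 0.01*31.1)*(34.5 - 35) + 0.016*90 = 1548.71

1548.71 m/s


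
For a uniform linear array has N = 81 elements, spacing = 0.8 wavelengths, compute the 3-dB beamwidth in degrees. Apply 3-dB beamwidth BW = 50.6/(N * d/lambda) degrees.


BW = 50.6 / (81 * 0.8) = 50.6 / 64.8 = 0.78

0.78 deg


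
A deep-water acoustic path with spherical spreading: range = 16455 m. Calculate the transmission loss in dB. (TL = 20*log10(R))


TL = 20*log10(16455) = 84.33

84.33 dB


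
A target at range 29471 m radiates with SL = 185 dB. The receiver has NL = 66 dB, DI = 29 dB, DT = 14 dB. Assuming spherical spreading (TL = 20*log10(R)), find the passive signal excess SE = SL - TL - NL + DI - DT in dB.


Step 1: TL = 20*log10(29471) = 89.39 dB
Step 2: SE = 185 - 89.39 - 66 + 29 - 14 = 44.61

44.61 dB


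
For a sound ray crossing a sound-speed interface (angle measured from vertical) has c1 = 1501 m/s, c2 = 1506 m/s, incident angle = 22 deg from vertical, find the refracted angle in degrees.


sin(theta2) = (c2/c1)*sin(theta1) = (1506/1501)*sin(22 deg) = 0.37585
theta2 = arcsin(0.37585) = 22.08

22.08 deg


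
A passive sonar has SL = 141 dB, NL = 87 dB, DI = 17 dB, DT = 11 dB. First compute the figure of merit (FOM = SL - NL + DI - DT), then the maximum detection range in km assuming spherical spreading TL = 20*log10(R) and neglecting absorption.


Step 1: FOM = SL - NL + DI - DT = 141 - 87 + 17 - 11 = 60 dB
Step 2: at max range FOM = TL = 20*log10(R), so R = 10^(60/20) = 1000.0 m = 1.0 km

1.0 km


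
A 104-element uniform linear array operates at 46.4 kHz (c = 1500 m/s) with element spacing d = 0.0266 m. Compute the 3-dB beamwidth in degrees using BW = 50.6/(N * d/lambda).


Step 1: lambda = 1500/46400 = 0.03233 m
Step 2: d/lambda = 0.0266/0.03233 = 0.8228
Step 3: BW = 50.6/(N * d/lambda) = 50.6/(104 * 0.8228) = 0.59

0.59 deg


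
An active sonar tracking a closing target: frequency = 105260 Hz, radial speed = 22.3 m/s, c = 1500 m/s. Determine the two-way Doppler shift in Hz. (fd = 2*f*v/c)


fd = 2*f*v/c = 2 * 105260 * 22.3 / 1500 = 3129.73

3129.73 Hz


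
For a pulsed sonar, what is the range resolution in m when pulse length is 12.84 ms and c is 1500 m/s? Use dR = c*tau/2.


dR = c*tau/2 = 1500 * 12.84e-3 / 2 = 9.63

9.63 m


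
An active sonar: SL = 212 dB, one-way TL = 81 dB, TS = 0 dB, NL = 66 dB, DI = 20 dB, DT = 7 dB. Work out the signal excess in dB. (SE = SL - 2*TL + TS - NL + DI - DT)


SE = SL - 2*TL + TS - NL + DI - DT = 212 - 2*81 + (0) - 66 + 20 - 7 = -3

-3 dB


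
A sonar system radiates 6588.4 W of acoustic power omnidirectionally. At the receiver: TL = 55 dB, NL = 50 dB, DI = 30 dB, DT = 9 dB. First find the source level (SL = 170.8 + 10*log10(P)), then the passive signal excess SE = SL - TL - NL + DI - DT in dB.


Step 1: SL = 170.8 + 10*log10(6588.4) = 208.99 dB
Step 2: SE = SL - TL - NL + DI - DT = 208.99 - 55 - 50 + 30 - 9 = 124.99

124.99 dB


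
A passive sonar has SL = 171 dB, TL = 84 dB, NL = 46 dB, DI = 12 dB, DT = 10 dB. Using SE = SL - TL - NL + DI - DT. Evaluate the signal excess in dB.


SE = SL - TL - NL + DI - DT = 171 - 84 - 46 + 12 - 10 = 43

43 dB


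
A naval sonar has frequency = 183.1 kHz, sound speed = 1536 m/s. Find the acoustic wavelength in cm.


0.84 cm


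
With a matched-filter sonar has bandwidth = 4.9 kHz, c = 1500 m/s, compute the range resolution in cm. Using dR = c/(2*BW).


15.31 cm


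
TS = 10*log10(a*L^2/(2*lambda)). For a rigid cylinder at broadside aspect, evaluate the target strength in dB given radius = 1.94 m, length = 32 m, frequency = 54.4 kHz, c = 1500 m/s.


lambda = 1500/54400 = 0.02757 m
TS = 10*log10(1.94*32^2/(2*0.02757)) = 45.57

45.57 dB


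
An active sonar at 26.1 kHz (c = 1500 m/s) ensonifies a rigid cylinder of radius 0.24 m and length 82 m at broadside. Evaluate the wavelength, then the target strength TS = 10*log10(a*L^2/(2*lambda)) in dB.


Step 1: lambda = c/f = 1500/26100 = 0.05747 m
Step 2: TS = 10*log10(a*L^2/(2*lambda)) = 10*log10(0.24*82^2/(2*0.05747)) = 41.47

41.47 dB


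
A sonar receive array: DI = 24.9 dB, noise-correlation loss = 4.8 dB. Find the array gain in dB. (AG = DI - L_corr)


20.1 dB


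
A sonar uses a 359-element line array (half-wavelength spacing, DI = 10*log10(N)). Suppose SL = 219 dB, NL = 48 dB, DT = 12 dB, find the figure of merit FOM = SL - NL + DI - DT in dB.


Step 1: DI = 10*log10(359) = 25.55 dB
Step 2: FOM = SL - NL + DI - DT = 219 - 48 + 25.55 - 12 = 184.55

184.55 dB


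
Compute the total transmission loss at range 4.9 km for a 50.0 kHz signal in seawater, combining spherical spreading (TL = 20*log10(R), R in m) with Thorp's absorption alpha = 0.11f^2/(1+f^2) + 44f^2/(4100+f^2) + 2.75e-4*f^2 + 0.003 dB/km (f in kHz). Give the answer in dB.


Step 1 (Thorp): alpha = 0.11*2500.0/(1+2500.0) + 44*2500.0/(4100+2500.0) + 2.75e-4*2500.0 + 0.003 = 17.4671 dB/km
Step 2: TL_spread = 20*log10(4900) = 73.8 dB
Step 3: TL_abs = alpha*R = 17.4671 * 4.9 = 85.59 dB
Step 4: TL_total = 73.8 + 85.59 = 159.39

159.39 dB


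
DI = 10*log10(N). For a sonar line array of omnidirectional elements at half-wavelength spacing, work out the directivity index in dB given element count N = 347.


DI = 10*log10(347) = 25.4

25.4 dB


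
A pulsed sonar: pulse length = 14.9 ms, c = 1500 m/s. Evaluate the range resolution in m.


dR = c*tau/2 = 1500 * 14.9e-3 / 2 = 11.175

11.175 m


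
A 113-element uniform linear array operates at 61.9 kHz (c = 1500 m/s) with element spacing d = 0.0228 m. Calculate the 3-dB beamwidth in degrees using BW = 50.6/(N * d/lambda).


Step 1: lambda = 1500/61900 = 0.02423 m
Step 2: d/lambda = 0.0228/0.02423 = 0.941
Step 3: BW = 50.6/(N * d/lambda) = 50.6/(113 * 0.941) = 0.48

0.48 deg


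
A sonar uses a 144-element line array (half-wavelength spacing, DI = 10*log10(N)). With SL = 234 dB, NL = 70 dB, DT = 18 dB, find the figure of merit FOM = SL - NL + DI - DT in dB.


167.58 dB


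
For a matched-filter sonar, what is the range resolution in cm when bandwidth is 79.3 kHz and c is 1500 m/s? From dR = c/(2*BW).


dR = c/(2*BW) = 1500 / (2 * 79.3e3) = 0.0095 m = 0.95 cm

0.95 cm


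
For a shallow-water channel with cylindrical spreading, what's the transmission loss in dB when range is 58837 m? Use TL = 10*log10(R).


TL = 10*log10(58837) = 47.7

47.7 dB


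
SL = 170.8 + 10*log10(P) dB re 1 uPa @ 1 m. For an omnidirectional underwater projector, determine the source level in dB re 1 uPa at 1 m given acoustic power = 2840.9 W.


SL = 170.8 + 10*log10(2840.9) = 170.8 + 34.53 = 205.33

205.33 dB


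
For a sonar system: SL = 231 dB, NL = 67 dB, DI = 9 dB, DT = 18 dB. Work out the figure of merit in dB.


155 dB


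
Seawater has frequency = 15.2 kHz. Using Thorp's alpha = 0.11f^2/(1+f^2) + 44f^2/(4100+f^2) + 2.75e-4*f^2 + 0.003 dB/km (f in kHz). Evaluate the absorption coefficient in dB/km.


f^2 = 231.04
alpha = 0.11*231.04/(1+231.04) + 44*231.04/(4100+231.04) + 2.75e-4*231.04 + 0.003 = 2.523

2.523 dB/km


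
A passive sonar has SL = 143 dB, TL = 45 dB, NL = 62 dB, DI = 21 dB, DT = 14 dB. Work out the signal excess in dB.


43 dB


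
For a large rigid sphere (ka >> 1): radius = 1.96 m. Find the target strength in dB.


TS = 10*log10(1.96^2 / 4) = 10*log10(0.9604) = -0.18

-0.18 dB


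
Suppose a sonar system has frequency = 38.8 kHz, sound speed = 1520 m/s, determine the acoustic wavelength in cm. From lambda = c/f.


3.92 cm


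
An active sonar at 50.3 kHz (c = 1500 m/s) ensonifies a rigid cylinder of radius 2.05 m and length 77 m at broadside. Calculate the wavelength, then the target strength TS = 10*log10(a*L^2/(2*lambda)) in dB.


Step 1: lambda = c/f = 1500/50300 = 0.02982 m
Step 2: TS = 10*log10(a*L^2/(2*lambda)) = 10*log10(2.05*77^2/(2*0.02982)) = 53.09

53.09 dB


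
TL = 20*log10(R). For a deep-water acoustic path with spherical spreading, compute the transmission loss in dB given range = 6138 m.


TL = 20*log10(6138) = 75.76

75.76 dB


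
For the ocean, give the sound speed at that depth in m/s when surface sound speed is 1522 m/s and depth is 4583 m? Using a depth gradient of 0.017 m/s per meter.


1599.911 m/s


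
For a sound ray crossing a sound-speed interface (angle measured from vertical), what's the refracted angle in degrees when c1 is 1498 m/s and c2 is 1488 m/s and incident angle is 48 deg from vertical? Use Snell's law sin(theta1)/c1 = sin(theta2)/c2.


sin(theta2) = (c2/c1)*sin(theta1) = (1488/1498)*sin(48 deg) = 0.73818
theta2 = arcsin(0.73818) = 47.58

47.58 deg


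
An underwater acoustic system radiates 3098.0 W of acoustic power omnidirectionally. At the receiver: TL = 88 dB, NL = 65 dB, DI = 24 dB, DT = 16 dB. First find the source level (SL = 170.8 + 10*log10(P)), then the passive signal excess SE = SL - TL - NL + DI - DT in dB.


Step 1: SL = 170.8 + 10*log10(3098.0) = 205.71 dB
Step 2: SE = SL - TL - NL + DI - DT = 205.71 - 88 - 65 + 24 - 16 = 60.71

60.71 dB


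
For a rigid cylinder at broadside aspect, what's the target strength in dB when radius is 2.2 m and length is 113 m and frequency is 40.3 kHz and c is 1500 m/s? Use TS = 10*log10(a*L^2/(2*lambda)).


lambda = 1500/40300 = 0.03722 m
TS = 10*log10(2.2*113^2/(2*0.03722)) = 55.77

55.77 dB


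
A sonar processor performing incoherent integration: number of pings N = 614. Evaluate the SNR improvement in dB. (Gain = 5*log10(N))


13.94 dB


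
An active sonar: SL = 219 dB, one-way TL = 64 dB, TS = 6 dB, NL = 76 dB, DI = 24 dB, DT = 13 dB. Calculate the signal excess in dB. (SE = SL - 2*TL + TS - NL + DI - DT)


SE = SL - 2*TL + TS - NL + DI - DT = 219 - 2*64 + (6) - 76 + 24 - 13 = 32

32 dB


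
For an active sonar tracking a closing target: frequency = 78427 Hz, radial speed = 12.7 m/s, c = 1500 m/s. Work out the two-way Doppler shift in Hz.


fd = 2*f*v/c = 2 * 78427 * 12.7 / 1500 = 1328.03

1328.03 Hz


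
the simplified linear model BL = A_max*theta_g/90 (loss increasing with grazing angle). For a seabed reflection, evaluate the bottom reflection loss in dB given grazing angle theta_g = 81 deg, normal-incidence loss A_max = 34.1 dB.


BL = A_max * theta_g / 90 = 34.1 * 81 / 90 = 30.69

30.69 dB


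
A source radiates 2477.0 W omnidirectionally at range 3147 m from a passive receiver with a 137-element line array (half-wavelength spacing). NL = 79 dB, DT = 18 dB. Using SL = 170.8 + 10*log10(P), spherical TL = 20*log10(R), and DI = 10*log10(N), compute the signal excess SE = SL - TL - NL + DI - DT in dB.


59.15 dB


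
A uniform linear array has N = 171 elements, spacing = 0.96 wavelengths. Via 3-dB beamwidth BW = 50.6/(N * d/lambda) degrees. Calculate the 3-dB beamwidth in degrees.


BW = 50.6 / (171 * 0.96) = 50.6 / 164.16 = 0.31

0.31 deg


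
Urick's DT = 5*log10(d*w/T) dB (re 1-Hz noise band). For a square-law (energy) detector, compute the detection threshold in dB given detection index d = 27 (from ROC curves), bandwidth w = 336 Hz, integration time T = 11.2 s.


DT = 5*log10(d*w/T) = 5*log10(27 * 336 / 11.2) = 5*log10(810.0) = 14.54

14.54 dB


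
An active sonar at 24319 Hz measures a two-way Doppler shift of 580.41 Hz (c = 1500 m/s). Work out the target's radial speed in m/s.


From fd = 2*f*v/c, v = c*fd/(2*f) = 1500 * 580.41 / (2*24319) = 17.9

17.9 m/s


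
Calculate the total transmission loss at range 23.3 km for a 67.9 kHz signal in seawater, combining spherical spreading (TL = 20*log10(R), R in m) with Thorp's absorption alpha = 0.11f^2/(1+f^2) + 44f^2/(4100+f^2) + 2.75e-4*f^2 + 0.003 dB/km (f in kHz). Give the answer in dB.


Step 1 (Thorp): alpha = 0.11*4610.41/(1+4610.41) + 44*4610.41/(4100+4610.41) + 2.75e-4*4610.41 + 0.003 = 24.67 dB/km
Step 2: TL_spread = 20*log10(23300) = 87.35 dB
Step 3: TL_abs = alpha*R = 24.67 * 23.3 = 574.81 dB
Step 4: TL_total = 87.35 + 574.81 = 662.16

662.16 dB


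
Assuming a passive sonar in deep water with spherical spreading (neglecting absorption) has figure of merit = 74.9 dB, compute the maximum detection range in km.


5.56 km


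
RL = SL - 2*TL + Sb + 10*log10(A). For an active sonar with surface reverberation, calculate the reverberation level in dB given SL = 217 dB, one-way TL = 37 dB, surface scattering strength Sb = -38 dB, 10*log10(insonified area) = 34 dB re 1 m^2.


139 dB


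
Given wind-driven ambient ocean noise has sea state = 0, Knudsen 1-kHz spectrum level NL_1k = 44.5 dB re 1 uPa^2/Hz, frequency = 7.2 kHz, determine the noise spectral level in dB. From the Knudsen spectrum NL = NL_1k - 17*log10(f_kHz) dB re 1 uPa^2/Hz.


29.93 dB


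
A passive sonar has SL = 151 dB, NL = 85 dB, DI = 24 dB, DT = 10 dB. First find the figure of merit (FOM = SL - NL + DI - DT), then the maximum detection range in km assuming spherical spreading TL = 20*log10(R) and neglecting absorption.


Step 1: FOM = SL - NL + DI - DT = 151 - 85 + 24 - 10 = 80 dB
Step 2: at max range FOM = TL = 20*log10(R), so R = 10^(80/20) = 10000.0 m = 10.0 km

10.0 km


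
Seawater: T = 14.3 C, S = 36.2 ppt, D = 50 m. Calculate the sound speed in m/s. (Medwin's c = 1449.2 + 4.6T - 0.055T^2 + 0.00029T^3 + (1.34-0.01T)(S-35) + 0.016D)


1506.82 m/s


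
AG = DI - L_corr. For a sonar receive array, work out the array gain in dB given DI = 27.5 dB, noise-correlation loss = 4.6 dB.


22.9 dB


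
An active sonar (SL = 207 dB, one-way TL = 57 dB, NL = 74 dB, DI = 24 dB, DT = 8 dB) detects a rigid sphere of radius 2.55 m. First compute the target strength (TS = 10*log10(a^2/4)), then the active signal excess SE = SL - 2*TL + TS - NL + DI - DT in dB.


Step 1: TS = 10*log10(2.55^2/4) = 2.11 dB
Step 2: SE = SL - 2*TL + TS - NL + DI - DT = 207 - 2*57 + (2.11) - 74 + 24 - 8 = 37.11

37.11 dB


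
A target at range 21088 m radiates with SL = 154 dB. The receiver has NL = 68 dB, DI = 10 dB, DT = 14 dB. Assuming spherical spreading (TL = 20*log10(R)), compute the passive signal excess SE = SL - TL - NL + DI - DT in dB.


-4.48 dB


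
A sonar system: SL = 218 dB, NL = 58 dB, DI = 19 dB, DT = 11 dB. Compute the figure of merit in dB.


FOM = SL - NL + DI - DT = 218 - 58 + 19 - 11 = 168

168 dB


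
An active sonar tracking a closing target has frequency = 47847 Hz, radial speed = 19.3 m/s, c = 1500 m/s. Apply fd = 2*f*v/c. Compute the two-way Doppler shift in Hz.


fd = 2*f*v/c = 2 * 47847 * 19.3 / 1500 = 1231.26

1231.26 Hz


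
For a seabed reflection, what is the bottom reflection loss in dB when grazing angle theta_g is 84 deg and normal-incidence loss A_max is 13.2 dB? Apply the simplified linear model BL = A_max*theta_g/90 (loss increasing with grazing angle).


BL = A_max * theta_g / 90 = 13.2 * 84 / 90 = 12.32

12.32 dB


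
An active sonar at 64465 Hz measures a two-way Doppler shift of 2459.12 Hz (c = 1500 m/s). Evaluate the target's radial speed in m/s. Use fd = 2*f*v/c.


From fd = 2*f*v/c, v = c*fd/(2*f) = 1500 * 2459.12 / (2*64465) = 28.61

28.61 m/s


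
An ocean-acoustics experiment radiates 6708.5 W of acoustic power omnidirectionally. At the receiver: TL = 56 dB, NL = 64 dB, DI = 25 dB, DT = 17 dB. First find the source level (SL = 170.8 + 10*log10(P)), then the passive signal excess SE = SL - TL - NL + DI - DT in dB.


Step 1: SL = 170.8 + 10*log10(6708.5) = 209.07 dB
Step 2: SE = SL - TL - NL + DI - DT = 209.07 - 56 - 64 + 25 - 17 = 97.07

97.07 dB


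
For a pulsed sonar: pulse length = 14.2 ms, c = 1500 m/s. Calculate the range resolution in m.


dR = c*tau/2 = 1500 * 14.2e-3 / 2 = 10.65

10.65 m


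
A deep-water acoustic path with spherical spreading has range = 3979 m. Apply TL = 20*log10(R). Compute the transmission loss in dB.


72.0 dB


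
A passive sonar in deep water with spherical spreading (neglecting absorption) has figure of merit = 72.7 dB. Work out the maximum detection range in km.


4.32 km


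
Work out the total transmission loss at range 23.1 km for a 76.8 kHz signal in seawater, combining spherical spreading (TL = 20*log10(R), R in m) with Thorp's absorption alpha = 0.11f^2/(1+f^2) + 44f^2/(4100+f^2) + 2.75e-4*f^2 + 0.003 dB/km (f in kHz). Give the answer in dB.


Step 1 (Thorp): alpha = 0.11*5898.24/(1+5898.24) + 44*5898.24/(4100+5898.24) + 2.75e-4*5898.24 + 0.003 = 27.6918 dB/km
Step 2: TL_spread = 20*log10(23100) = 87.27 dB
Step 3: TL_abs = alpha*R = 27.6918 * 23.1 = 639.68 dB
Step 4: TL_total = 87.27 + 639.68 = 726.95

726.95 dB


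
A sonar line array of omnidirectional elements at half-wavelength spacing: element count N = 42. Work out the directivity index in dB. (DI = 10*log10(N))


DI = 10*log10(42) = 16.23

16.23 dB


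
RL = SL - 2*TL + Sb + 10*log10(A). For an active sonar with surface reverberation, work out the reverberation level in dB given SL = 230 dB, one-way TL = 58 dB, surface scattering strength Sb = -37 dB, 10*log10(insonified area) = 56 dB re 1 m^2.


133 dB


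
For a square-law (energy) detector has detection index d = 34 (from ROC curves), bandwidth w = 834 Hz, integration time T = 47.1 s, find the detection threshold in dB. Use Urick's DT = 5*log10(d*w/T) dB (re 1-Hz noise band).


DT = 5*log10(d*w/T) = 5*log10(34 * 834 / 47.1) = 5*log10(602.04) = 13.9

13.9 dB


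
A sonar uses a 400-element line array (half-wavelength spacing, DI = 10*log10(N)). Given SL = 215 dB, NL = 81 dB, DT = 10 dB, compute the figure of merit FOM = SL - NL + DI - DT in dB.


Step 1: DI = 10*log10(400) = 26.02 dB
Step 2: FOM = SL - NL + DI - DT = 215 - 81 + 26.02 - 10 = 150.02

150.02 dB


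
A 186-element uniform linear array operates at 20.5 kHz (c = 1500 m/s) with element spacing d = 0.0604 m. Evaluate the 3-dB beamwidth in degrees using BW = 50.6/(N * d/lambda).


Step 1: lambda = 1500/20500 = 0.07317 m
Step 2: d/lambda = 0.0604/0.07317 = 0.8255
Step 3: BW = 50.6/(N * d/lambda) = 50.6/(186 * 0.8255) = 0.33

0.33 deg


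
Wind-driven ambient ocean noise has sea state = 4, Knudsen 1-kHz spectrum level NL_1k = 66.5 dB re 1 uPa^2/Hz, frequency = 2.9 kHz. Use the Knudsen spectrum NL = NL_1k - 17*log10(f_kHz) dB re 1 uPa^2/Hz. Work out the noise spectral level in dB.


NL = NL_1k - 17*log10(f_kHz) = 66.5 - 17*log10(2.9) = 66.5 - (7.86) = 58.64

58.64 dB


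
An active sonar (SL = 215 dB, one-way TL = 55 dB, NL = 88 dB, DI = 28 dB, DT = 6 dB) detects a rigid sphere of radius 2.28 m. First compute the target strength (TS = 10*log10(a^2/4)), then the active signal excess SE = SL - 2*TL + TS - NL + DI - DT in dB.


Step 1: TS = 10*log10(2.28^2/4) = 1.14 dB
Step 2: SE = SL - 2*TL + TS - NL + DI - DT = 215 - 2*55 + (1.14) - 88 + 28 - 6 = 40.14

40.14 dB


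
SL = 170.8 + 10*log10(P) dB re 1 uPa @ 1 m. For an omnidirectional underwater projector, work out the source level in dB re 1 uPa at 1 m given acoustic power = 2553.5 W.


SL = 170.8 + 10*log10(2553.5) = 170.8 + 34.07 = 204.87

204.87 dB


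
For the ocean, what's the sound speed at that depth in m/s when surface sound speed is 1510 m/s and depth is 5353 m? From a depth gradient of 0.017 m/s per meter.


c = 1510 + 0.017 * 5353 = 1601.001

1601.001 m/s


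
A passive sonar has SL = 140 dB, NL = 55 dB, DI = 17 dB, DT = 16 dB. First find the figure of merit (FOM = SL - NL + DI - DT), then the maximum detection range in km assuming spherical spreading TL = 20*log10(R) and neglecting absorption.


Step 1: FOM = SL - NL + DI - DT = 140 - 55 + 17 - 16 = 86 dB
Step 2: at max range FOM = TL = 20*log10(R), so R = 10^(86/20) = 19952.62 m = 19.95 km

19.95 km


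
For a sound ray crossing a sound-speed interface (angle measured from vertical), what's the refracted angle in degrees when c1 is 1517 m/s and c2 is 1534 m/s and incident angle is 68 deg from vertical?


sin(theta2) = (c2/c1)*sin(theta1) = (1534/1517)*sin(68 deg) = 0.93757
theta2 = arcsin(0.93757) = 69.65

69.65 deg


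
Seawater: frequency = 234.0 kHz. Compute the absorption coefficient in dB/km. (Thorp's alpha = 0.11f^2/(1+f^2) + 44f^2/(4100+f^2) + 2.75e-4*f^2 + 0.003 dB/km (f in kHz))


f^2 = 54756.0
alpha = 0.11*54756.0/(1+54756.0) + 44*54756.0/(4100+54756.0) + 2.75e-4*54756.0 + 0.003 = 56.106

56.106 dB/km


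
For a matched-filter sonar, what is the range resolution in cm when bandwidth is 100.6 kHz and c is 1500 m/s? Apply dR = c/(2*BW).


dR = c/(2*BW) = 1500 / (2 * 100.6e3) = 0.0075 m = 0.75 cm

0.75 cm


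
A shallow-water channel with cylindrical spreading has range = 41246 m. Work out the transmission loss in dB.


TL = 10*log10(41246) = 46.15

46.15 dB


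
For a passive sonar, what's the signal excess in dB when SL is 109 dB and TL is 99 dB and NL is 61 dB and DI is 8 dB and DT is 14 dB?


-57 dB


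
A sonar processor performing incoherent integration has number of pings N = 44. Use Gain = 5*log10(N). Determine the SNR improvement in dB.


Gain = 5*log10(44) = 8.22

8.22 dB


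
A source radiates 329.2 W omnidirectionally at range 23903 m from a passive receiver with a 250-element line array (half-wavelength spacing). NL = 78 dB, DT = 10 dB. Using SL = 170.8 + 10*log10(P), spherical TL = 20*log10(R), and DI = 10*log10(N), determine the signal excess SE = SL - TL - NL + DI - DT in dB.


Step 1: SL = 170.8 + 10*log10(329.2) = 195.97 dB
Step 2: TL = 20*log10(23903) = 87.57 dB
Step 3: DI = 10*log10(250) = 23.98 dB
Step 4: SE = SL - TL - NL + DI - DT = 195.97 - 87.57 - 78 + 23.98 - 10 = 44.38

44.38 dB


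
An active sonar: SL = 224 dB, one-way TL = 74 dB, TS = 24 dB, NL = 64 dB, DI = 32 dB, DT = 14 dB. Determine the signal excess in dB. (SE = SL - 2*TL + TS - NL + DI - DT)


SE = SL - 2*TL + TS - NL + DI - DT = 224 - 2*74 + (24) - 64 + 32 - 14 = 54

54 dB


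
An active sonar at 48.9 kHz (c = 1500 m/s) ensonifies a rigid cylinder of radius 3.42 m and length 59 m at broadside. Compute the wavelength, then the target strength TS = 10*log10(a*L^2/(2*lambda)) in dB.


Step 1: lambda = c/f = 1500/48900 = 0.03067 m
Step 2: TS = 10*log10(a*L^2/(2*lambda)) = 10*log10(3.42*59^2/(2*0.03067)) = 52.88

52.88 dB


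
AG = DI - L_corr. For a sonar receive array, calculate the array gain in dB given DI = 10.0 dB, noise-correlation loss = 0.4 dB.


AG = DI - L_corr = 10.0 - 0.4 = 9.6

9.6 dB


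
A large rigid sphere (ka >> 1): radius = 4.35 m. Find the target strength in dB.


TS = 10*log10(4.35^2 / 4) = 10*log10(4.730625) = 6.75

6.75 dB


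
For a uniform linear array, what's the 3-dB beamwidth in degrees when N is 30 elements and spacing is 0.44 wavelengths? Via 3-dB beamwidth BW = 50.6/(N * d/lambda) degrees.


BW = 50.6 / (30 * 0.44) = 50.6 / 13.2 = 3.83

3.83 deg


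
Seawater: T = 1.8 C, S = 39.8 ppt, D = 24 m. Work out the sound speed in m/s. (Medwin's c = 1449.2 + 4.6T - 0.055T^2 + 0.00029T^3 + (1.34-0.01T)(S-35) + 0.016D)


c = 1449.2 + 4.6*1.8 - 0.055*1.8^2 + 0.00029*1.8^3 + (1.34 - 0.01*1.8)*(39.8 - 35) + 0.016*24 = 1464.03

1464.03 m/s


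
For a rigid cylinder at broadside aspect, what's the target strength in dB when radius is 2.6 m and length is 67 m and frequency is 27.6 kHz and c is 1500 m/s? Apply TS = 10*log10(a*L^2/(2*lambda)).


lambda = 1500/27600 = 0.05435 m
TS = 10*log10(2.6*67^2/(2*0.05435)) = 50.31

50.31 dB


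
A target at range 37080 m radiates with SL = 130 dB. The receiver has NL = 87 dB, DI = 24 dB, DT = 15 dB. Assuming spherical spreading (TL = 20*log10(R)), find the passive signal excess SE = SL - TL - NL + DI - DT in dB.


Step 1: TL = 20*log10(37080) = 91.38 dB
Step 2: SE = 130 - 91.38 - 87 + 24 - 15 = -39.38

-39.38 dB


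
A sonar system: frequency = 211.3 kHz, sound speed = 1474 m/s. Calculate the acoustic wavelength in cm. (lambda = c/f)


0.7 cm


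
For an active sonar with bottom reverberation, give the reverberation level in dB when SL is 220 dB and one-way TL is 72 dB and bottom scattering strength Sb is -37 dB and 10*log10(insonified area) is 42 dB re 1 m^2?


RL = SL - 2*TL + Sb + 10*log10(A) = 220 - 2*72 + (-37) + 42 = 81

81 dB


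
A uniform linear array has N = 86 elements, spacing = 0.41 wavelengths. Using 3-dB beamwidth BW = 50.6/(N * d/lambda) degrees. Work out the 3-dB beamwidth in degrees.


BW = 50.6 / (86 * 0.41) = 50.6 / 35.26 = 1.44

1.44 deg


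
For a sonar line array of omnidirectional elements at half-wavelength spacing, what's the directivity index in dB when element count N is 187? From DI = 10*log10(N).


DI = 10*log10(187) = 22.72

22.72 dB


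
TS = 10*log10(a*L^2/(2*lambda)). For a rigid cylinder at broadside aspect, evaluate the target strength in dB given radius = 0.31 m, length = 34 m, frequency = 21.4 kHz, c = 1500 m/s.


34.08 dB


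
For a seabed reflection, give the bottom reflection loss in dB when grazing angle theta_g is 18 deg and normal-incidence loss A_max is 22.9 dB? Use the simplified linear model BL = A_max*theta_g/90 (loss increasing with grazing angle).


BL = A_max * theta_g / 90 = 22.9 * 18 / 90 = 4.58

4.58 dB


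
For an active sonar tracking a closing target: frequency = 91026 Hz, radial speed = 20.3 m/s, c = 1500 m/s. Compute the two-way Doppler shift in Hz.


fd = 2*f*v/c = 2 * 91026 * 20.3 / 1500 = 2463.77

2463.77 Hz


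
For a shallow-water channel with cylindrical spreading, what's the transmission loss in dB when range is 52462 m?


TL = 10*log10(52462) = 47.2

47.2 dB


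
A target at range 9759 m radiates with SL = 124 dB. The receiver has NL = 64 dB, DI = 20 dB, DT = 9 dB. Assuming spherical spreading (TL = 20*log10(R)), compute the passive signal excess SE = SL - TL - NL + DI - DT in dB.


Step 1: TL = 20*log10(9759) = 79.79 dB
Step 2: SE = 124 - 79.79 - 64 + 20 - 9 = -8.79

-8.79 dB


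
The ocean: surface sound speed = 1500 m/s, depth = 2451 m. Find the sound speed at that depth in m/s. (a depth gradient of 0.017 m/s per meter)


c = 1500 + 0.017 * 2451 = 1541.667

1541.667 m/s


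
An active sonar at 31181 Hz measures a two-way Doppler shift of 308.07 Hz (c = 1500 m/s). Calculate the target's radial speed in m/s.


From fd = 2*f*v/c, v = c*fd/(2*f) = 1500 * 308.07 / (2*31181) = 7.41

7.41 m/s


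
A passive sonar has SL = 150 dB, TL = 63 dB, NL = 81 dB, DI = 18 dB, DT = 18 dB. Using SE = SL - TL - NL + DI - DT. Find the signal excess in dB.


SE = SL - TL - NL + DI - DT = 150 - 63 - 81 + 18 - 18 = 6

6 dB


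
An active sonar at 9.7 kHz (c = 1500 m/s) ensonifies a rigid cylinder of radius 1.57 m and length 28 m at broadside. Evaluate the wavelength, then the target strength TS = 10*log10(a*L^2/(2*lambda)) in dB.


Step 1: lambda = c/f = 1500/9700 = 0.15464 m
Step 2: TS = 10*log10(a*L^2/(2*lambda)) = 10*log10(1.57*28^2/(2*0.15464)) = 36.0

36.0 dB


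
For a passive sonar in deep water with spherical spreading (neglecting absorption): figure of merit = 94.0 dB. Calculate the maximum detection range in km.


50.12 km


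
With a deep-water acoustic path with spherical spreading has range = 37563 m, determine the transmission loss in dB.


TL = 20*log10(37563) = 91.5

91.5 dB


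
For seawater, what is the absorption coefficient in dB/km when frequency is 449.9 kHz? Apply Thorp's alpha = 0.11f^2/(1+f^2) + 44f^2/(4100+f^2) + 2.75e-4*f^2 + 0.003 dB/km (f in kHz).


f^2 = 202410.01
alpha = 0.11*202410.01/(1+202410.01) + 44*202410.01/(4100+202410.01) + 2.75e-4*202410.01 + 0.003 = 98.902

98.902 dB/km
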